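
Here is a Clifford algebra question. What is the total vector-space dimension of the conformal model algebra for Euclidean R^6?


The conformal model of R^6 uses Cl(7,1): the 6 Euclidean generators plus two extra orthogonal generators e+ (e+^2 = +1) and e- (e-^2 = -1), from which the null vectors e0, einf are built.
Number of generators m = 6 + 2 = 8.
dim Cl(p,q) = 2^m = 2^8 = 256


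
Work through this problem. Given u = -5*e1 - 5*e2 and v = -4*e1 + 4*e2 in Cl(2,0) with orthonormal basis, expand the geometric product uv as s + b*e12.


Expand: (-5*e1 - 5*e2)(-4*e1 + 4*e2)
= (-5)*(-4)*e1e1 + (-5)*4*e1e2 + (-5)*(-4)*e2e1 + (-5)*4*e2e2
Using e1^2 = e2^2 = 1, e2e1 = -e1e2:
Scalar part s = (-5)*(-4) + (-5)*4 = 20 + (-20) = 0
Bivector part b = (-5)*4 - (-5)*(-4) = -20 - 20 = -40
uv = 0 - 40*e12


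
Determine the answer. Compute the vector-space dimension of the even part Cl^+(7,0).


Even subalgebra dimension = 2^(n-1)
n = 7 + 0 = 7
2^(7 - 1) = 2^6 = 64
Verification: sum of C(7,k) for even k = 1 + 21 + 35 + 7 = 64
Result = 64


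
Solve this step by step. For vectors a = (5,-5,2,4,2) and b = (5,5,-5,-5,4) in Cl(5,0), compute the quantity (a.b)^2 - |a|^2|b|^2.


a . b = 5*5 + (-5)*5 + 2*(-5) + 4*(-5) + 2*4
= 25 + (-25) + (-10) + (-20) + 8 = -22
|a|^2 = 5^2 + (-5)^2 + 2^2 + 4^2 + 2^2 = 74
|b|^2 = 5^2 + 5^2 + (-5)^2 + (-5)^2 + 4^2 = 116
(a.b)^2 = (-22)^2 = 484
|a|^2 * |b|^2 = 74 * 116 = 8584
Result = 484 - 8584 = -8100


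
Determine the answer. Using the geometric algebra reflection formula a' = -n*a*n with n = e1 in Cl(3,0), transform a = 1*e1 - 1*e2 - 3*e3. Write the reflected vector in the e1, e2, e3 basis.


Reflection formula: a' = -n*a*n, with n = e1 (unit vector, n^2 = 1).
For reflection through hyperplane perp to e1:
The component along e1 flips sign, others stay.
a = (1, -1, -3)
a' = (-1, -1, -3)
a' = -1*e1 - 1*e2 - 3*e3


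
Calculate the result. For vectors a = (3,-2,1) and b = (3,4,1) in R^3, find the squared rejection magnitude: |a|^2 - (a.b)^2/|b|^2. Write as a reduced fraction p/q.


|a|^2 = 3^2 + (-2)^2 + 1^2 = 14
|b|^2 = 3^2 + 4^2 + 1^2 = 26
a . b = 3*3 + (-2)*4 + 1*1 = 2
(a.b)^2 = 2^2 = 4
|rej|^2 = 14 - 4/26
= (364 - 4)/26
= 360/26
In lowest terms: 180/13


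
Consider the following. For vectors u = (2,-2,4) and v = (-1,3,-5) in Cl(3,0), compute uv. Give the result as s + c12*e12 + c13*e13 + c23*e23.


In Cl(3,0): e_i^2 = 1, e_ie_j = -e_je_i for i != j.
Scalar part = u . v = 2*(-1) + (-2)*3 + 4*(-5)
= -2 + (-6) + (-20) = -28
e12 coeff = 2*3 - (-2)*(-1) = 6 - 2 = 4
e13 coeff = 2*(-5) - 4*(-1) = -10 - (-4) = -6
e23 coeff = (-2)*(-5) - 4*3 = 10 - 12 = -2
uv = -28 + 4*e12 - 6*e13 - 2*e23


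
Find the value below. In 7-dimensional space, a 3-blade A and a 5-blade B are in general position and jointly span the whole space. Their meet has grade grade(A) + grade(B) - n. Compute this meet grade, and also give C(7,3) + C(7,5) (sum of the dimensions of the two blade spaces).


Meet grade = grade(A) + grade(B) - n
= 3 + 5 - 7 = 1
C(7,3) = 35
C(7,5) = 21
dim_A + dim_B = 35 + 21 = 56


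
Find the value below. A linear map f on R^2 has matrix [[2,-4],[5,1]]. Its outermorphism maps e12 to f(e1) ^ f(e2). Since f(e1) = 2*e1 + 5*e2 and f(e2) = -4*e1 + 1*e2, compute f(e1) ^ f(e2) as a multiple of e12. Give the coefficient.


The outermorphism of a linear map f sends e1^e2 to f(e1)^f(e2).
f(e1) = 2*e1 + 5*e2
f(e2) = -4*e1 + 1*e2
f(e1) ^ f(e2) = (2*e1 + 5*e2) ^ (-4*e1 + 1*e2)
= 2*1*e12 + 5*(-4)*e21
= (2 - (-20))*e12
= 22*e12
Coefficient = 22


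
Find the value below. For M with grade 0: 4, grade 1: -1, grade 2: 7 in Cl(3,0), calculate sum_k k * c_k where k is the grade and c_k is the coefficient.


Grade-weighted sum = sum of grade_k * coefficient_k
0*4 = 0
1*(-1) = -1
2*7 = 14
Total = 0 + (-1) + 14 = 13


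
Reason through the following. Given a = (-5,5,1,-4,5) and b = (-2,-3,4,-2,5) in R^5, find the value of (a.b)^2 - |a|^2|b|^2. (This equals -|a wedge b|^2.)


a . b = (-5)*(-2) + 5*(-3) + 1*4 + (-4)*(-2) + 5*5
= 10 + (-15) + 4 + 8 + 25 = 32
|a|^2 = (-5)^2 + 5^2 + 1^2 + (-4)^2 + 5^2 = 92
|b|^2 = (-2)^2 + (-3)^2 + 4^2 + (-2)^2 + 5^2 = 58
(a.b)^2 = 32^2 = 1024
|a|^2 * |b|^2 = 92 * 58 = 5336
Result = 1024 - 5336 = -4312


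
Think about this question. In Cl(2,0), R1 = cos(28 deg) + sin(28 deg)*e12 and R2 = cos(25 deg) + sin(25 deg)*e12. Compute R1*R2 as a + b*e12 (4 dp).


Same-plane rotors commute and their half-angles add:
R1*R2 = cos(a1 + a2) + sin(a1 + a2)*e12.
a1 + a2 = 28 + 25 = 53 deg
cos(53 deg) = 0.6018
sin(53 deg) = 0.7986
R1*R2 = 0.6018 + 0.7986*e12


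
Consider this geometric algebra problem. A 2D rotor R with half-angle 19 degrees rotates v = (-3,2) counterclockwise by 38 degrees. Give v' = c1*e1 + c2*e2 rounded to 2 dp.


Rotor R = cos(19deg) - sin(19deg)*e12
Rotation angle theta = 2 * 19 = 38 degrees
v' = R*v*~R rotates v by theta.
cos(38deg) = 0.7880, sin(38deg) = 0.6157
v'_1 = -3*cos(38deg) - 2*sin(38deg)
= -3*0.7880 - 2*0.6157
= -3.60
v'_2 = -3*sin(38deg) + 2*cos(38deg)
= -3*0.6157 + 2*0.7880
= -0.27
v' = -3.60*e1 - 0.27*e2


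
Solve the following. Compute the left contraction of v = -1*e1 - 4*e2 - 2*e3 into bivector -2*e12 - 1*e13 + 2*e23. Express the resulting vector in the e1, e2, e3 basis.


Left contraction v _| B = <vB>_1 (grade-1 part of the geometric product vB).
Using e1_|e12 = e2, e2_|e12 = -e1, e1_|e13 = e3, e3_|e13 = -e1, e2_|e23 = e3, e3_|e23 = -e2:
e1 coeff: -v2*b12 - v3*b13 = -(-4)*(-2) - (-2)*(-1) = -10
e2 coeff: v1*b12 - v3*b23 = (-1)*(-2) - (-2)*(2) = 6
e3 coeff: v1*b13 + v2*b23 = (-1)*(-1) + (-4)*(2) = -7
v _| B = -10*e1 + 6*e2 - 7*e3


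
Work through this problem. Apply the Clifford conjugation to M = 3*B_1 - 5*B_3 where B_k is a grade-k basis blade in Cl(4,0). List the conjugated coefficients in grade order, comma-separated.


Clifford conjugate sign for grade k: (-1)^(k(k+1)/2)
Grade 1: (-1)^(1*2/2) = (-1)^1 = -1, coeff 3 -> -3
Grade 3: (-1)^(3*4/2) = (-1)^6 = 1, coeff -5 -> -5
Conjugated coefficients: -3, -5


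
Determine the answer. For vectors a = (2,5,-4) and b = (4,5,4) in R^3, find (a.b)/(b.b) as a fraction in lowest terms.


Projection coefficient = (a . b) / (b . b)
a . b = 2*4 + 5*5 + (-4)*4
= 8 + 25 + (-16) = 17
b . b = 4^2 + 5^2 + 4^2
= 16 + 25 + 16 = 57
Coefficient = 17/57
In lowest terms: 17/57


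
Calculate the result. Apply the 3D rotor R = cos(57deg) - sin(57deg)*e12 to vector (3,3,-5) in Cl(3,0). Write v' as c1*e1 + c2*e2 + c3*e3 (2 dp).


Rotor R = cos(57deg) - sin(57deg)*e12
Rotation angle theta = 2 * 57 = 114 degrees in the e12 plane (e1 -> e2).
The component perpendicular to the plane (e3) is invariant: v'_3 = v3 = -5.00
cos(114deg) = -0.4067, sin(114deg) = 0.9135
v'_1 = v1*cos(theta) - v2*sin(theta) = 3*(-0.4067) - 3*0.9135 = -3.96
v'_2 = v1*sin(theta) + v2*cos(theta) = 3*0.9135 + 3*(-0.4067) = 1.52
v' = -3.96*e1 + 1.52*e2 - 5.00*e3


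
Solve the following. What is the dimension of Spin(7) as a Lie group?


Spin(n) double-covers SO(n); both have Lie algebra so(n) of dimension n(n-1)/2.
n = 7
n(n-1) = 7 * 6 = 42
dim Spin(7) = 42/2 = 21


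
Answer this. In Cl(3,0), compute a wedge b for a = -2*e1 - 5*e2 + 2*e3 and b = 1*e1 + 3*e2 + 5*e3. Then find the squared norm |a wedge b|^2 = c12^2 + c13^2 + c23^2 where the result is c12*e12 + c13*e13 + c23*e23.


a wedge b = (a1*b2 - a2*b1)*e12 + (a1*b3 - a3*b1)*e13 + (a2*b3 - a3*b2)*e23
e12 coeff: (-2)*3 - (-5)*1 = -6 - (-5) = -1
e13 coeff: (-2)*5 - 2*1 = -10 - 2 = -12
e23 coeff: (-5)*5 - 2*3 = -25 - 6 = -31
|a wedge b|^2 = (-1)^2 + (-12)^2 + (-31)^2
= 1 + 144 + 961
= 1106


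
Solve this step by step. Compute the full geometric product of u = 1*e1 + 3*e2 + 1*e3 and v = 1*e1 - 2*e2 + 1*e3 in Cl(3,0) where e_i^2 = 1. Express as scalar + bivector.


In Cl(3,0): e_i^2 = 1, e_ie_j = -e_je_i for i != j.
Scalar part = u . v = 1*1 + 3*(-2) + 1*1
= 1 + (-6) + 1 = -4
e12 coeff = 1*(-2) - 3*1 = -2 - 3 = -5
e13 coeff = 1*1 - 1*1 = 1 - 1 = 0
e23 coeff = 3*1 - 1*(-2) = 3 - (-2) = 5
uv = -4 - 5*e12 + 0*e13 + 5*e23


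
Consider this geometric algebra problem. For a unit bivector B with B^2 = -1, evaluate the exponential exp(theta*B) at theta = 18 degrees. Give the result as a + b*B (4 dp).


For a unit bivector B with B^2 = -1, the exponential series gives
e^(theta*B) = cos(theta) + sin(theta)*B (the GA analogue of Euler's formula).
theta = 18 degrees = 0.314159 rad
cos(18 deg) = 0.9511
sin(18 deg) = 0.3090
exp(theta*B) = 0.9511 + 0.3090*B


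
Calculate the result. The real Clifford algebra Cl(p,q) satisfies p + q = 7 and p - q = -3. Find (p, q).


We need p + q = 7 and p - q = -3.
Adding: 2p = 7 + (-3) = 4, so p = 2.
Then q = 7 - 2 = 5.
(p, q) = (2, 5)


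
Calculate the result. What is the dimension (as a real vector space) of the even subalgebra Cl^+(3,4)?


Even subalgebra dimension = 2^(n-1)
n = 3 + 4 = 7
2^(7 - 1) = 2^6 = 64
Verification: sum of C(7,k) for even k = 1 + 21 + 35 + 7 = 64
Result = 64


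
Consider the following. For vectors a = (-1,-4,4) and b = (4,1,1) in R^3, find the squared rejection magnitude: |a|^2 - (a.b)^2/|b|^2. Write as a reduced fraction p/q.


|a|^2 = (-1)^2 + (-4)^2 + 4^2 = 33
|b|^2 = 4^2 + 1^2 + 1^2 = 18
a . b = (-1)*4 + (-4)*1 + 4*1 = -4
(a.b)^2 = (-4)^2 = 16
|rej|^2 = 33 - 16/18
= (594 - 16)/18
= 578/18
In lowest terms: 289/9


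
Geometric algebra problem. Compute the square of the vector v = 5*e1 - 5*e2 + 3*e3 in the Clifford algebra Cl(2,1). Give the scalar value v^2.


v^2 = sum of c_i^2 * e_i^2
Positive signature terms (e_i^2 = +1): 5^2 + (-5)^2 = 50
Negative signature terms (e_j^2 = -1): 3^2 = 9
v^2 = 50 - 9 = 41


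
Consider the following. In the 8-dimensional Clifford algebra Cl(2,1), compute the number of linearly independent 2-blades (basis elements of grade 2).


Number of grade-k basis blades in Cl(p,q) with n = p + q is C(n, k).
n = 2 + 1 = 3
C(3, 2) = 3! / (2! * 1!)
= 6 / (2 * 1)
= 3


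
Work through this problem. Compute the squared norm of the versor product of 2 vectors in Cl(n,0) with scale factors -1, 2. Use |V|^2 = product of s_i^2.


Each vector v_i has |v_i|^2 = s_i^2
Squared scales: (-1)^2 = 1, 2^2 = 4
|V|^2 = 1 * 4
= 4


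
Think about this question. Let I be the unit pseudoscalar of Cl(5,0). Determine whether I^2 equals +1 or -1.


The pseudoscalar I = e1...e_n (product of all n generators) of Cl(p,q) satisfies I^2 = (-1)^(q + n(n-1)/2).
p = 5, q = 0, n = p + q = 5
n(n-1)/2 = 5 * 4 / 2 = 10
Exponent = q + n(n-1)/2 = 0 + 10 = 10
I^2 = (-1)^10 = +1


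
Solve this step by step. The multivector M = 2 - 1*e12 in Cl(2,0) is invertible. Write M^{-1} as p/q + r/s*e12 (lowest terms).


M = 2 - 1*e12, where e12^2 = -1.
Since M commutes with its reverse ~M = a - b*e12, M * ~M = a^2 - b^2*e12^2 = a^2 + b^2.
So M^{-1} = ~M / (a^2 + b^2) = (a - b*e12)/(a^2 + b^2).
a^2 + b^2 = 4 + 1 = 5
Scalar part = 2/5 = 2/5
Bivector coeff = 1/5 = 1/5
M^{-1} = 2/5 + 1/5*e12


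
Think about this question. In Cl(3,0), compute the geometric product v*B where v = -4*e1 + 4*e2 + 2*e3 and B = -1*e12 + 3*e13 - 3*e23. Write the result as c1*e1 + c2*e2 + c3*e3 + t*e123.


vB has grade-1 (vector) and grade-3 (trivector) parts: vB = (v _| B) + (v ^ B).
Vector part <vB>_1:
  e1: -v2*b12 - v3*b13 = -(4)*(-1) - (2)*(3) = -2
  e2: v1*b12 - v3*b23 = (-4)*(-1) - (2)*(-3) = 10
  e3: v1*b13 + v2*b23 = (-4)*(3) + (4)*(-3) = -24
Trivector part <vB>_3:
  e123: v1*b23 - v2*b13 + v3*b12 = (-4)*(-3) - (4)*(3) + (2)*(-1) = -2
vB = -2*e1 + 10*e2 - 24*e3 - 2*e123


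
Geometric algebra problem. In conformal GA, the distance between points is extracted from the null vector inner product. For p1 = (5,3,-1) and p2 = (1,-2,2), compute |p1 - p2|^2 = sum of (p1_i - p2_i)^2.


p1 - p2 = (4, 5, -3)
|p1 - p2|^2 = 4^2 + 5^2 + (-3)^2
= 16 + 25 + 9
= 50


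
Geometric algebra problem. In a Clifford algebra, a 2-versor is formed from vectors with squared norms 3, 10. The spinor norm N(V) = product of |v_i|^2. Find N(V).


Spinor norm N(V) = |v1|^2 * |v2|^2 * ... * |v2|^2
= 3 * 10
Running product: 3, 30
N(V) = 30


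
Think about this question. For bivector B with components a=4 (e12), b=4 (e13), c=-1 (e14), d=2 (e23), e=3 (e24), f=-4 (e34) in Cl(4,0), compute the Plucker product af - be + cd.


Plucker relation: af - be + cd
a*f = 4*(-4) = -16
b*e = 4*3 = 12
c*d = (-1)*2 = -2
af - be + cd = -16 - 12 + (-2)
= -30


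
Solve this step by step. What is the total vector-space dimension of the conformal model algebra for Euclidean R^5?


The conformal model of R^5 uses Cl(6,1): the 5 Euclidean generators plus two extra orthogonal generators e+ (e+^2 = +1) and e- (e-^2 = -1), from which the null vectors e0, einf are built.
Number of generators m = 5 + 2 = 7.
dim Cl(p,q) = 2^m = 2^7 = 128


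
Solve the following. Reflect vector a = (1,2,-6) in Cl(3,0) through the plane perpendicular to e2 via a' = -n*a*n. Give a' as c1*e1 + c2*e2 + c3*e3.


Reflection formula: a' = -n*a*n, with n = e2 (unit vector, n^2 = 1).
For reflection through hyperplane perp to e2:
The component along e2 flips sign, others stay.
a = (1, 2, -6)
a' = (1, -2, -6)
a' = 1*e1 - 2*e2 - 6*e3


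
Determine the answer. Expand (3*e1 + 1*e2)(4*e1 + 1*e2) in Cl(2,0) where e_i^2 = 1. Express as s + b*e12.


Expand: (3*e1 + 1*e2)(4*e1 + 1*e2)
= 3*4*e1e1 + 3*1*e1e2 + 1*4*e2e1 + 1*1*e2e2
Using e1^2 = e2^2 = 1, e2e1 = -e1e2:
Scalar part s = 3*4 + 1*1 = 12 + 1 = 13
Bivector part b = 3*1 - 1*4 = 3 - 4 = -1
uv = 13 - 1*e12


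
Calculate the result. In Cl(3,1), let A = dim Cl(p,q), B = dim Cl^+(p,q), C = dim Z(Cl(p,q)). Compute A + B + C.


n = 3 + 1 = 4
Total dim = 2^4 = 16
Even subalgebra dim = 2^3 = 8
n is even, so center dim = 1
Sum = 16 + 8 + 1 = 25


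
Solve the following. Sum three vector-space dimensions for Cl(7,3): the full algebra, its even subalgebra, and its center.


n = 7 + 3 = 10
Total dim = 2^10 = 1024
Even subalgebra dim = 2^9 = 512
n is even, so center dim = 1
Sum = 1024 + 512 + 1 = 1537


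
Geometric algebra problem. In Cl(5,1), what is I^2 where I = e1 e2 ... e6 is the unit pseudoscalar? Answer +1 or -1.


The pseudoscalar I = e1...e_n (product of all n generators) of Cl(p,q) satisfies I^2 = (-1)^(q + n(n-1)/2).
p = 5, q = 1, n = p + q = 6
n(n-1)/2 = 6 * 5 / 2 = 15
Exponent = q + n(n-1)/2 = 1 + 15 = 16
I^2 = (-1)^16 = +1


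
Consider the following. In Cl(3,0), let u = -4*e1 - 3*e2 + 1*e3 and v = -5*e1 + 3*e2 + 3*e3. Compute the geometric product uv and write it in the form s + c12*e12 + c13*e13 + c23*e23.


In Cl(3,0): e_i^2 = 1, e_ie_j = -e_je_i for i != j.
Scalar part = u . v = (-4)*(-5) + (-3)*3 + 1*3
= 20 + (-9) + 3 = 14
e12 coeff = (-4)*3 - (-3)*(-5) = -12 - 15 = -27
e13 coeff = (-4)*3 - 1*(-5) = -12 - (-5) = -7
e23 coeff = (-3)*3 - 1*3 = -9 - 3 = -12
uv = 14 - 27*e12 - 7*e13 - 12*e23


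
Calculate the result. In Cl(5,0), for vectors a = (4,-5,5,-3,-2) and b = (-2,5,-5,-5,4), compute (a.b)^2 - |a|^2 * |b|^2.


a . b = 4*(-2) + (-5)*5 + 5*(-5) + (-3)*(-5) + (-2)*4
= -8 + (-25) + (-25) + 15 + (-8) = -51
|a|^2 = 4^2 + (-5)^2 + 5^2 + (-3)^2 + (-2)^2 = 79
|b|^2 = (-2)^2 + 5^2 + (-5)^2 + (-5)^2 + 4^2 = 95
(a.b)^2 = (-51)^2 = 2601
|a|^2 * |b|^2 = 79 * 95 = 7505
Result = 2601 - 7505 = -4904


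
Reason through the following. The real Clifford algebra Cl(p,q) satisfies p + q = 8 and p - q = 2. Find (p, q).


We need p + q = 8 and p - q = 2.
Adding: 2p = 8 + 2 = 10, so p = 5.
Then q = 8 - 5 = 3.
(p, q) = (5, 3)


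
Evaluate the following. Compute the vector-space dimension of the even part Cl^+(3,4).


Even subalgebra dimension = 2^(n-1)
n = 3 + 4 = 7
2^(7 - 1) = 2^6 = 64
Verification: sum of C(7,k) for even k = 1 + 21 + 35 + 7 = 64
Result = 64


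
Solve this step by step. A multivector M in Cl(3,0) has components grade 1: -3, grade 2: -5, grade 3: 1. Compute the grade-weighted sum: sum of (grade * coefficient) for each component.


Grade-weighted sum = sum of grade_k * coefficient_k
1*(-3) = -3
2*(-5) = -10
3*1 = 3
Total = -3 + (-10) + 3 = -10


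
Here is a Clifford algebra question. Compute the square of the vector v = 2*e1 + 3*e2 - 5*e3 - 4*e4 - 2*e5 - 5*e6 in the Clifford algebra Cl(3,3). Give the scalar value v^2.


v^2 = sum of c_i^2 * e_i^2
Positive signature terms (e_i^2 = +1): 2^2 + 3^2 + (-5)^2 = 38
Negative signature terms (e_j^2 = -1): (-4)^2 + (-2)^2 + (-5)^2 = 45
v^2 = 38 - 45 = -7


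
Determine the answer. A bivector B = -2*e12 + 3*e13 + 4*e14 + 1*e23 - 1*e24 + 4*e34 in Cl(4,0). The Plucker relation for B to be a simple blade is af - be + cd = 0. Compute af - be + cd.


Plucker relation: af - be + cd
a*f = (-2)*4 = -8
b*e = 3*(-1) = -3
c*d = 4*1 = 4
af - be + cd = -8 - (-3) + 4
= -1


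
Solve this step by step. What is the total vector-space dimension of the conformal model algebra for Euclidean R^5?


The conformal model of R^5 uses Cl(6,1): the 5 Euclidean generators plus two extra orthogonal generators e+ (e+^2 = +1) and e- (e-^2 = -1), from which the null vectors e0, einf are built.
Number of generators m = 5 + 2 = 7.
dim Cl(p,q) = 2^m = 2^7 = 128


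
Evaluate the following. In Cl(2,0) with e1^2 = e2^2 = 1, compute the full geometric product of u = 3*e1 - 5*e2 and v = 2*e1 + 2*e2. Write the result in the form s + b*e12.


Expand: (3*e1 - 5*e2)(2*e1 + 2*e2)
= 3*2*e1e1 + 3*2*e1e2 + (-5)*2*e2e1 + (-5)*2*e2e2
Using e1^2 = e2^2 = 1, e2e1 = -e1e2:
Scalar part s = 3*2 + (-5)*2 = 6 + (-10) = -4
Bivector part b = 3*2 - (-5)*2 = 6 - (-10) = 16
uv = -4 + 16*e12


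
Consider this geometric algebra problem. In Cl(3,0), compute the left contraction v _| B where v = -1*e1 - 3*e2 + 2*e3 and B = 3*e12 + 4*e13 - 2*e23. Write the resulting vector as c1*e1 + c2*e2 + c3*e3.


Left contraction v _| B = <vB>_1 (grade-1 part of the geometric product vB).
Using e1_|e12 = e2, e2_|e12 = -e1, e1_|e13 = e3, e3_|e13 = -e1, e2_|e23 = e3, e3_|e23 = -e2:
e1 coeff: -v2*b12 - v3*b13 = -(-3)*(3) - (2)*(4) = 1
e2 coeff: v1*b12 - v3*b23 = (-1)*(3) - (2)*(-2) = 1
e3 coeff: v1*b13 + v2*b23 = (-1)*(4) + (-3)*(-2) = 2
v _| B = 1*e1 + 1*e2 + 2*e3


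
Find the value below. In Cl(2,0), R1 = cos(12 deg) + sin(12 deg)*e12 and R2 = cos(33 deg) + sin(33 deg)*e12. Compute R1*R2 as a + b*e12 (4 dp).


Same-plane rotors commute and their half-angles add:
R1*R2 = cos(a1 + a2) + sin(a1 + a2)*e12.
a1 + a2 = 12 + 33 = 45 deg
cos(45 deg) = 0.7071
sin(45 deg) = 0.7071
R1*R2 = 0.7071 + 0.7071*e12


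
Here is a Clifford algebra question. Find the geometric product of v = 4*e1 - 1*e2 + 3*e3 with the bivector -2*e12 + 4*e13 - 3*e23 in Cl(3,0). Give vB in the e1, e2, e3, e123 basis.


vB has grade-1 (vector) and grade-3 (trivector) parts: vB = (v _| B) + (v ^ B).
Vector part <vB>_1:
  e1: -v2*b12 - v3*b13 = -(-1)*(-2) - (3)*(4) = -14
  e2: v1*b12 - v3*b23 = (4)*(-2) - (3)*(-3) = 1
  e3: v1*b13 + v2*b23 = (4)*(4) + (-1)*(-3) = 19
Trivector part <vB>_3:
  e123: v1*b23 - v2*b13 + v3*b12 = (4)*(-3) - (-1)*(4) + (3)*(-2) = -14
vB = -14*e1 + 1*e2 + 19*e3 - 14*e123


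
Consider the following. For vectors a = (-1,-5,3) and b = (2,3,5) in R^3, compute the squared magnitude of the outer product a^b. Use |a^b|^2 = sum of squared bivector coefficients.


a wedge b = (a1*b2 - a2*b1)*e12 + (a1*b3 - a3*b1)*e13 + (a2*b3 - a3*b2)*e23
e12 coeff: (-1)*3 - (-5)*2 = -3 - (-10) = 7
e13 coeff: (-1)*5 - 3*2 = -5 - 6 = -11
e23 coeff: (-5)*5 - 3*3 = -25 - 9 = -34
|a wedge b|^2 = 7^2 + (-11)^2 + (-34)^2
= 49 + 121 + 1156
= 1326


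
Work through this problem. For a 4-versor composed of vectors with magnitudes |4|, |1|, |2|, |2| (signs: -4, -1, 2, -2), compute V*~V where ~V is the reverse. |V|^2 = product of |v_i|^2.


Each vector v_i has |v_i|^2 = s_i^2
Squared scales: (-4)^2 = 16, (-1)^2 = 1, 2^2 = 4, (-2)^2 = 4
|V|^2 = 16 * 1 * 4 * 4
= 256


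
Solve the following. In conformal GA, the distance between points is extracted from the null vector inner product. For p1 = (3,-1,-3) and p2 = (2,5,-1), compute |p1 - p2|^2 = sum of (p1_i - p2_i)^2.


p1 - p2 = (1, -6, -2)
|p1 - p2|^2 = 1^2 + (-6)^2 + (-2)^2
= 1 + 36 + 4
= 41


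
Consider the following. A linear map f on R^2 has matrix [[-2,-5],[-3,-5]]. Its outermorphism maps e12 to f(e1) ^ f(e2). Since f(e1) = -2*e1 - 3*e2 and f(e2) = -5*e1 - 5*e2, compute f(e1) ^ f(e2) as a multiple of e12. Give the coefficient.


The outermorphism of a linear map f sends e1^e2 to f(e1)^f(e2).
f(e1) = -2*e1 - 3*e2
f(e2) = -5*e1 - 5*e2
f(e1) ^ f(e2) = (-2*e1 - 3*e2) ^ (-5*e1 - 5*e2)
= (-2)*(-5)*e12 + (-3)*(-5)*e21
= (10 - 15)*e12
= -5*e12
Coefficient = -5


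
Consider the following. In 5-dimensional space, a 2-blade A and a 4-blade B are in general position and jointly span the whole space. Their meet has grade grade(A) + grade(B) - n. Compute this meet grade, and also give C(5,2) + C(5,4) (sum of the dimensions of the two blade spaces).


Meet grade = grade(A) + grade(B) - n
= 2 + 4 - 5 = 1
C(5,2) = 10
C(5,4) = 5
dim_A + dim_B = 10 + 5 = 15


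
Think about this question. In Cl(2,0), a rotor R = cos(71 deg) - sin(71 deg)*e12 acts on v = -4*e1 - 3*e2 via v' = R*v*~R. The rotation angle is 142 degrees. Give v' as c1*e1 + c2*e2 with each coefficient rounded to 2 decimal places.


Rotor R = cos(71deg) - sin(71deg)*e12
Rotation angle theta = 2 * 71 = 142 degrees
v' = R*v*~R rotates v by theta.
cos(142deg) = -0.7880, sin(142deg) = 0.6157
v'_1 = -4*cos(142deg) - (-3)*sin(142deg)
= -4*(-0.7880) - (-3)*0.6157
= 5.00
v'_2 = -4*sin(142deg) + (-3)*cos(142deg)
= -4*0.6157 + (-3)*(-0.7880)
= -0.10
v' = 5.00*e1 - 0.10*e2


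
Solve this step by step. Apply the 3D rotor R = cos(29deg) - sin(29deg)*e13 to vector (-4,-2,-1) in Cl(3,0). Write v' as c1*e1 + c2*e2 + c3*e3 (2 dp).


Rotor R = cos(29deg) - sin(29deg)*e13
Rotation angle theta = 2 * 29 = 58 degrees in the e13 plane (e1 -> e3).
The component perpendicular to the plane (e2) is invariant: v'_2 = v2 = -2.00
cos(58deg) = 0.5299, sin(58deg) = 0.8480
v'_1 = v1*cos(theta) - v3*sin(theta) = -4*0.5299 - (-1)*0.8480 = -1.27
v'_3 = v1*sin(theta) + v3*cos(theta) = -4*0.8480 + (-1)*0.5299 = -3.92
v' = -1.27*e1 - 2.00*e2 - 3.92*e3


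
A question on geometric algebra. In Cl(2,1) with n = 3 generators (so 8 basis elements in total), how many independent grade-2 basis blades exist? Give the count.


Number of grade-k basis blades in Cl(p,q) with n = p + q is C(n, k).
n = 2 + 1 = 3
C(3, 2) = 3! / (2! * 1!)
= 6 / (2 * 1)
= 3


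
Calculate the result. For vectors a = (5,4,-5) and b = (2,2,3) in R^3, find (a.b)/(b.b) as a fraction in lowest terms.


Projection coefficient = (a . b) / (b . b)
a . b = 5*2 + 4*2 + (-5)*3
= 10 + 8 + (-15) = 3
b . b = 2^2 + 2^2 + 3^2
= 4 + 4 + 9 = 17
Coefficient = 3/17
In lowest terms: 3/17


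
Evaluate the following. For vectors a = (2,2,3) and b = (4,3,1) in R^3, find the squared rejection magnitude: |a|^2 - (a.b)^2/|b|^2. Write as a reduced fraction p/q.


|a|^2 = 2^2 + 2^2 + 3^2 = 17
|b|^2 = 4^2 + 3^2 + 1^2 = 26
a . b = 2*4 + 2*3 + 3*1 = 17
(a.b)^2 = 17^2 = 289
|rej|^2 = 17 - 289/26
= (442 - 289)/26
= 153/26
In lowest terms: 153/26


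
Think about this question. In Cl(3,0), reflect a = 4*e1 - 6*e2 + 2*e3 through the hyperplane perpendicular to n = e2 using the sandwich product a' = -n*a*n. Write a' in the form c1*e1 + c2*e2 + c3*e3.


Reflection formula: a' = -n*a*n, with n = e2 (unit vector, n^2 = 1).
For reflection through hyperplane perp to e2:
The component along e2 flips sign, others stay.
a = (4, -6, 2)
a' = (4, 6, 2)
a' = 4*e1 + 6*e2 + 2*e3


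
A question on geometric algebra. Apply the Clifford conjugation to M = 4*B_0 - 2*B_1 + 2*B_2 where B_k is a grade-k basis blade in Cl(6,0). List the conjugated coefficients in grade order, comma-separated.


Clifford conjugate sign for grade k: (-1)^(k(k+1)/2)
Grade 0: (-1)^(0*1/2) = (-1)^0 = 1, coeff 4 -> 4
Grade 1: (-1)^(1*2/2) = (-1)^1 = -1, coeff -2 -> 2
Grade 2: (-1)^(2*3/2) = (-1)^3 = -1, coeff 2 -> -2
Conjugated coefficients: 4, 2, -2


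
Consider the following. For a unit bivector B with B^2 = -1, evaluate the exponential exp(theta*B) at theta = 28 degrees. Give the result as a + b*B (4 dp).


For a unit bivector B with B^2 = -1, the exponential series gives
e^(theta*B) = cos(theta) + sin(theta)*B (the GA analogue of Euler's formula).
theta = 28 degrees = 0.488692 rad
cos(28 deg) = 0.8829
sin(28 deg) = 0.4695
exp(theta*B) = 0.8829 + 0.4695*B


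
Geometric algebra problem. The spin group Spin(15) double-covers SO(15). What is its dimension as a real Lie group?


Spin(n) double-covers SO(n); both have Lie algebra so(n) of dimension n(n-1)/2.
n = 15
n(n-1) = 15 * 14 = 210
dim Spin(15) = 210/2 = 105


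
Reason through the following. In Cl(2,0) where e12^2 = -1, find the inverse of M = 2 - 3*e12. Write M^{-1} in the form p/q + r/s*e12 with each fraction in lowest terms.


M = 2 - 3*e12, where e12^2 = -1.
Since M commutes with its reverse ~M = a - b*e12, M * ~M = a^2 - b^2*e12^2 = a^2 + b^2.
So M^{-1} = ~M / (a^2 + b^2) = (a - b*e12)/(a^2 + b^2).
a^2 + b^2 = 4 + 9 = 13
Scalar part = 2/13 = 2/13
Bivector coeff = 3/13 = 3/13
M^{-1} = 2/13 + 3/13*e12


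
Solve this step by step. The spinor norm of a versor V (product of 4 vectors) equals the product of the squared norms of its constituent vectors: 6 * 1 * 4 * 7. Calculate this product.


Spinor norm N(V) = |v1|^2 * |v2|^2 * ... * |v4|^2
= 6 * 1 * 4 * 7
Running product: 6, 6, 24, 168
N(V) = 168


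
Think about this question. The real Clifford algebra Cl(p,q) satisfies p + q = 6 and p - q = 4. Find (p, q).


We need p + q = 6 and p - q = 4.
Adding: 2p = 6 + 4 = 10, so p = 5.
Then q = 6 - 5 = 1.
(p, q) = (5, 1)


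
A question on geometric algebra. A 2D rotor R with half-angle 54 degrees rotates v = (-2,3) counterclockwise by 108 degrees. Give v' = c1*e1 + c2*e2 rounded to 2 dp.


Rotor R = cos(54deg) - sin(54deg)*e12
Rotation angle theta = 2 * 54 = 108 degrees
v' = R*v*~R rotates v by theta.
cos(108deg) = -0.3090, sin(108deg) = 0.9511
v'_1 = -2*cos(108deg) - 3*sin(108deg)
= -2*(-0.3090) - 3*0.9511
= -2.24
v'_2 = -2*sin(108deg) + 3*cos(108deg)
= -2*0.9511 + 3*(-0.3090)
= -2.83
v' = -2.24*e1 - 2.83*e2


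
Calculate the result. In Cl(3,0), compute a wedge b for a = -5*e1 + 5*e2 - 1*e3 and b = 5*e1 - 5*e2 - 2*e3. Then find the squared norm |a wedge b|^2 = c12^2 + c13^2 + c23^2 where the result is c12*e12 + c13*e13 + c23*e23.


a wedge b = (a1*b2 - a2*b1)*e12 + (a1*b3 - a3*b1)*e13 + (a2*b3 - a3*b2)*e23
e12 coeff: (-5)*(-5) - 5*5 = 25 - 25 = 0
e13 coeff: (-5)*(-2) - (-1)*5 = 10 - (-5) = 15
e23 coeff: 5*(-2) - (-1)*(-5) = -10 - 5 = -15
|a wedge b|^2 = 0^2 + 15^2 + (-15)^2
= 0 + 225 + 225
= 450


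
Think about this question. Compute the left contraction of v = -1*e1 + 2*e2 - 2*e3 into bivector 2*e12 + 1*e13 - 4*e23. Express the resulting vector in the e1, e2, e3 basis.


Left contraction v _| B = <vB>_1 (grade-1 part of the geometric product vB).
Using e1_|e12 = e2, e2_|e12 = -e1, e1_|e13 = e3, e3_|e13 = -e1, e2_|e23 = e3, e3_|e23 = -e2:
e1 coeff: -v2*b12 - v3*b13 = -(2)*(2) - (-2)*(1) = -2
e2 coeff: v1*b12 - v3*b23 = (-1)*(2) - (-2)*(-4) = -10
e3 coeff: v1*b13 + v2*b23 = (-1)*(1) + (2)*(-4) = -9
v _| B = -2*e1 - 10*e2 - 9*e3


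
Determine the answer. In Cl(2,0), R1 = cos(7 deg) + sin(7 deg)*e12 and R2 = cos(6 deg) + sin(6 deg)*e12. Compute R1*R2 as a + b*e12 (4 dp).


Same-plane rotors commute and their half-angles add:
R1*R2 = cos(a1 + a2) + sin(a1 + a2)*e12.
a1 + a2 = 7 + 6 = 13 deg
cos(13 deg) = 0.9744
sin(13 deg) = 0.2250
R1*R2 = 0.9744 + 0.2250*e12


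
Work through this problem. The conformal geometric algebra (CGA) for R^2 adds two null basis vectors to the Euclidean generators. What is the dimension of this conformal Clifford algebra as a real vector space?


The conformal model of R^2 uses Cl(3,1): the 2 Euclidean generators plus two extra orthogonal generators e+ (e+^2 = +1) and e- (e-^2 = -1), from which the null vectors e0, einf are built.
Number of generators m = 2 + 2 = 4.
dim Cl(p,q) = 2^m = 2^4 = 16


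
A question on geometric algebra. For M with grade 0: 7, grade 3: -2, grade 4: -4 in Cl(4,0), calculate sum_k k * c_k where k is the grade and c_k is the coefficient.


Grade-weighted sum = sum of grade_k * coefficient_k
0*7 = 0
3*(-2) = -6
4*(-4) = -16
Total = 0 + (-6) + (-16) = -22


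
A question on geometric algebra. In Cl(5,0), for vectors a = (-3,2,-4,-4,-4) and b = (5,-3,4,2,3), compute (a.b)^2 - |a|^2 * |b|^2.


a . b = (-3)*5 + 2*(-3) + (-4)*4 + (-4)*2 + (-4)*3
= -15 + (-6) + (-16) + (-8) + (-12) = -57
|a|^2 = (-3)^2 + 2^2 + (-4)^2 + (-4)^2 + (-4)^2 = 61
|b|^2 = 5^2 + (-3)^2 + 4^2 + 2^2 + 3^2 = 63
(a.b)^2 = (-57)^2 = 3249
|a|^2 * |b|^2 = 61 * 63 = 3843
Result = 3249 - 3843 = -594


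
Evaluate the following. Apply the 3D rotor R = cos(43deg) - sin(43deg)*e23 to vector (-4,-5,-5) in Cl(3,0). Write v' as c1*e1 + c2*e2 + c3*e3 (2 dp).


Rotor R = cos(43deg) - sin(43deg)*e23
Rotation angle theta = 2 * 43 = 86 degrees in the e23 plane (e2 -> e3).
The component perpendicular to the plane (e1) is invariant: v'_1 = v1 = -4.00
cos(86deg) = 0.0698, sin(86deg) = 0.9976
v'_2 = v2*cos(theta) - v3*sin(theta) = -5*0.0698 - (-5)*0.9976 = 4.64
v'_3 = v2*sin(theta) + v3*cos(theta) = -5*0.9976 + (-5)*0.0698 = -5.34
v' = -4.00*e1 + 4.64*e2 - 5.34*e3


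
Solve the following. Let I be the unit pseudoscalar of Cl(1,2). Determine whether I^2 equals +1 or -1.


The pseudoscalar I = e1...e_n (product of all n generators) of Cl(p,q) satisfies I^2 = (-1)^(q + n(n-1)/2).
p = 1, q = 2, n = p + q = 3
n(n-1)/2 = 3 * 2 / 2 = 3
Exponent = q + n(n-1)/2 = 2 + 3 = 5
I^2 = (-1)^5 = -1


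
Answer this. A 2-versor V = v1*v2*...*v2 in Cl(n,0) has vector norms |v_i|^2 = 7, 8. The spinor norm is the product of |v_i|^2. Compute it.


Spinor norm N(V) = |v1|^2 * |v2|^2 * ... * |v2|^2
= 7 * 8
Running product: 7, 56
N(V) = 56


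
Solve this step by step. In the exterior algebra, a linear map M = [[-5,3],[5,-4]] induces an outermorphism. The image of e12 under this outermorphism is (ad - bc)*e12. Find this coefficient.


The outermorphism of a linear map f sends e1^e2 to f(e1)^f(e2).
f(e1) = -5*e1 + 5*e2
f(e2) = 3*e1 - 4*e2
f(e1) ^ f(e2) = (-5*e1 + 5*e2) ^ (3*e1 - 4*e2)
= (-5)*(-4)*e12 + 5*3*e21
= (20 - 15)*e12
= 5*e12
Coefficient = 5


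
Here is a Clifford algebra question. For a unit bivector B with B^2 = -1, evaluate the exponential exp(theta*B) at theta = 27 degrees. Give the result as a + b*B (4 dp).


For a unit bivector B with B^2 = -1, the exponential series gives
e^(theta*B) = cos(theta) + sin(theta)*B (the GA analogue of Euler's formula).
theta = 27 degrees = 0.471239 rad
cos(27 deg) = 0.8910
sin(27 deg) = 0.4540
exp(theta*B) = 0.8910 + 0.4540*B


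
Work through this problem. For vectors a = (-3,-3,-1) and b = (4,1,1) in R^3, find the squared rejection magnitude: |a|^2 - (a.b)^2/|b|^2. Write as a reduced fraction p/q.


|a|^2 = (-3)^2 + (-3)^2 + (-1)^2 = 19
|b|^2 = 4^2 + 1^2 + 1^2 = 18
a . b = (-3)*4 + (-3)*1 + (-1)*1 = -16
(a.b)^2 = (-16)^2 = 256
|rej|^2 = 19 - 256/18
= (342 - 256)/18
= 86/18
In lowest terms: 43/9


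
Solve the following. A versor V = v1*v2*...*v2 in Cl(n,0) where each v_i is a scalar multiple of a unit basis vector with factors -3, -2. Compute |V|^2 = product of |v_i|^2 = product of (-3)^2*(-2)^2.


Each vector v_i has |v_i|^2 = s_i^2
Squared scales: (-3)^2 = 9, (-2)^2 = 4
|V|^2 = 9 * 4
= 36


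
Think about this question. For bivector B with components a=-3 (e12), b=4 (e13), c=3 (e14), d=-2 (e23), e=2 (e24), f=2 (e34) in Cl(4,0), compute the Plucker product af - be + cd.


Plucker relation: af - be + cd
a*f = (-3)*2 = -6
b*e = 4*2 = 8
c*d = 3*(-2) = -6
af - be + cd = -6 - 8 + (-6)
= -20


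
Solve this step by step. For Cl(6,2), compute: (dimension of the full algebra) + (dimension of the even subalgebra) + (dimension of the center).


n = 6 + 2 = 8
Total dim = 2^8 = 256
Even subalgebra dim = 2^7 = 128
n is even, so center dim = 1
Sum = 256 + 128 + 1 = 385


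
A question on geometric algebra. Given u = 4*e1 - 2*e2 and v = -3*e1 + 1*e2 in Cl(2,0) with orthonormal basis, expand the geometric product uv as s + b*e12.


Expand: (4*e1 - 2*e2)(-3*e1 + 1*e2)
= 4*(-3)*e1e1 + 4*1*e1e2 + (-2)*(-3)*e2e1 + (-2)*1*e2e2
Using e1^2 = e2^2 = 1, e2e1 = -e1e2:
Scalar part s = 4*(-3) + (-2)*1 = -12 + (-2) = -14
Bivector part b = 4*1 - (-2)*(-3) = 4 - 6 = -2
uv = -14 - 2*e12


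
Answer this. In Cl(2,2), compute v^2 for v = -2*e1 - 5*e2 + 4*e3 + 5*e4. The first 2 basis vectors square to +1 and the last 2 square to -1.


v^2 = sum of c_i^2 * e_i^2
Positive signature terms (e_i^2 = +1): (-2)^2 + (-5)^2 = 29
Negative signature terms (e_j^2 = -1): 4^2 + 5^2 = 41
v^2 = 29 - 41 = -12


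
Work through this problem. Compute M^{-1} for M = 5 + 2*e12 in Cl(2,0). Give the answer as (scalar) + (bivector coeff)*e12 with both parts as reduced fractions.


M = 5 + 2*e12, where e12^2 = -1.
Since M commutes with its reverse ~M = a - b*e12, M * ~M = a^2 - b^2*e12^2 = a^2 + b^2.
So M^{-1} = ~M / (a^2 + b^2) = (a - b*e12)/(a^2 + b^2).
a^2 + b^2 = 25 + 4 = 29
Scalar part = 5/29 = 5/29
Bivector coeff = -2/29 = -2/29
M^{-1} = 5/29 - 2/29*e12


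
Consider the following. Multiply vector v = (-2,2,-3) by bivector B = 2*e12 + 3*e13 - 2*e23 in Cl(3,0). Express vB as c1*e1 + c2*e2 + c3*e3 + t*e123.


vB has grade-1 (vector) and grade-3 (trivector) parts: vB = (v _| B) + (v ^ B).
Vector part <vB>_1:
  e1: -v2*b12 - v3*b13 = -(2)*(2) - (-3)*(3) = 5
  e2: v1*b12 - v3*b23 = (-2)*(2) - (-3)*(-2) = -10
  e3: v1*b13 + v2*b23 = (-2)*(3) + (2)*(-2) = -10
Trivector part <vB>_3:
  e123: v1*b23 - v2*b13 + v3*b12 = (-2)*(-2) - (2)*(3) + (-3)*(2) = -8
vB = 5*e1 - 10*e2 - 10*e3 - 8*e123


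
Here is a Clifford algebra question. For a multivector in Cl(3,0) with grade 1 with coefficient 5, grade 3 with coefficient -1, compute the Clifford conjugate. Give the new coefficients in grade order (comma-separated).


Clifford conjugate sign for grade k: (-1)^(k(k+1)/2)
Grade 1: (-1)^(1*2/2) = (-1)^1 = -1, coeff 5 -> -5
Grade 3: (-1)^(3*4/2) = (-1)^6 = 1, coeff -1 -> -1
Conjugated coefficients: -5, -1


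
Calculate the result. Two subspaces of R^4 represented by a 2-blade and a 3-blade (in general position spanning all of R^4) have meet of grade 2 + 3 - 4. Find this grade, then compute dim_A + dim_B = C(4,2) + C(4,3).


Meet grade = grade(A) + grade(B) - n
= 2 + 3 - 4 = 1
C(4,2) = 6
C(4,3) = 4
dim_A + dim_B = 6 + 4 = 10


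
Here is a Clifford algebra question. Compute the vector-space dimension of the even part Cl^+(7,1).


Even subalgebra dimension = 2^(n-1)
n = 7 + 1 = 8
2^(8 - 1) = 2^7 = 128
Verification: sum of C(8,k) for even k = 1 + 28 + 70 + 28 + 1 = 128
Result = 128


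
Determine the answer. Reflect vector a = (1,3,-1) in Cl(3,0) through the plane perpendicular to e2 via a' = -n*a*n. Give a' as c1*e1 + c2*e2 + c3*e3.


Reflection formula: a' = -n*a*n, with n = e2 (unit vector, n^2 = 1).
For reflection through hyperplane perp to e2:
The component along e2 flips sign, others stay.
a = (1, 3, -1)
a' = (1, -3, -1)
a' = 1*e1 - 3*e2 - 1*e3


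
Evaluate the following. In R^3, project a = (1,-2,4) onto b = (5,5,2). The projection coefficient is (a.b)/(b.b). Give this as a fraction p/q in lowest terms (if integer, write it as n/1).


Projection coefficient = (a . b) / (b . b)
a . b = 1*5 + (-2)*5 + 4*2
= 5 + (-10) + 8 = 3
b . b = 5^2 + 5^2 + 2^2
= 25 + 25 + 4 = 54
Coefficient = 3/54
In lowest terms: 1/18


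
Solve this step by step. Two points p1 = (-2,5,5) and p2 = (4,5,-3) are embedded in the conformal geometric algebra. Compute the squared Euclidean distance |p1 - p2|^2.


p1 - p2 = (-6, 0, 8)
|p1 - p2|^2 = (-6)^2 + 0^2 + 8^2
= 36 + 0 + 64
= 100


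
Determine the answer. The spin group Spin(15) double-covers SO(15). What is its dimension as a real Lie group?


Spin(n) double-covers SO(n); both have Lie algebra so(n) of dimension n(n-1)/2.
n = 15
n(n-1) = 15 * 14 = 210
dim Spin(15) = 210/2 = 105


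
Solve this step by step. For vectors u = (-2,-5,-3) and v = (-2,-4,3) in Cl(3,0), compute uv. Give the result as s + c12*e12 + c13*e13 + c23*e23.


In Cl(3,0): e_i^2 = 1, e_ie_j = -e_je_i for i != j.
Scalar part = u . v = (-2)*(-2) + (-5)*(-4) + (-3)*3
= 4 + 20 + (-9) = 15
e12 coeff = (-2)*(-4) - (-5)*(-2) = 8 - 10 = -2
e13 coeff = (-2)*3 - (-3)*(-2) = -6 - 6 = -12
e23 coeff = (-5)*3 - (-3)*(-4) = -15 - 12 = -27
uv = 15 - 2*e12 - 12*e13 - 27*e23


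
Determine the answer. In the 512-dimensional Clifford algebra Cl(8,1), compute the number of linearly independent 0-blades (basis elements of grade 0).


Number of grade-k basis blades in Cl(p,q) with n = p + q is C(n, k).
n = 8 + 1 = 9
C(9, 0) = 9! / (0! * 9!)
= 362880 / (1 * 362880)
= 1


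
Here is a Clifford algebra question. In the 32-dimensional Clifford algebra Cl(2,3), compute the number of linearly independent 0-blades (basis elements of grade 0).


Number of grade-k basis blades in Cl(p,q) with n = p + q is C(n, k).
n = 2 + 3 = 5
C(5, 0) = 5! / (0! * 5!)
= 120 / (1 * 120)
= 1


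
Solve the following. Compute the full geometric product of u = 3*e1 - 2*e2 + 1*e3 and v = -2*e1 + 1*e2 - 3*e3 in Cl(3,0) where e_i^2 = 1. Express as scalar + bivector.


In Cl(3,0): e_i^2 = 1, e_ie_j = -e_je_i for i != j.
Scalar part = u . v = 3*(-2) + (-2)*1 + 1*(-3)
= -6 + (-2) + (-3) = -11
e12 coeff = 3*1 - (-2)*(-2) = 3 - 4 = -1
e13 coeff = 3*(-3) - 1*(-2) = -9 - (-2) = -7
e23 coeff = (-2)*(-3) - 1*1 = 6 - 1 = 5
uv = -11 - 1*e12 - 7*e13 + 5*e23


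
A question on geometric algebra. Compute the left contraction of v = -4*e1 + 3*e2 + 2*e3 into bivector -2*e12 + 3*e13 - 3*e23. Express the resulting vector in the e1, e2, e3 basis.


Left contraction v _| B = <vB>_1 (grade-1 part of the geometric product vB).
Using e1_|e12 = e2, e2_|e12 = -e1, e1_|e13 = e3, e3_|e13 = -e1, e2_|e23 = e3, e3_|e23 = -e2:
e1 coeff: -v2*b12 - v3*b13 = -(3)*(-2) - (2)*(3) = 0
e2 coeff: v1*b12 - v3*b23 = (-4)*(-2) - (2)*(-3) = 14
e3 coeff: v1*b13 + v2*b23 = (-4)*(3) + (3)*(-3) = -21
v _| B = 0*e1 + 14*e2 - 21*e3


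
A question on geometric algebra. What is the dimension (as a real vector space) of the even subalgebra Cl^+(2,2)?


Even subalgebra dimension = 2^(n-1)
n = 2 + 2 = 4
2^(4 - 1) = 2^3 = 8
Verification: sum of C(4,k) for even k = 1 + 6 + 1 = 8
Result = 8


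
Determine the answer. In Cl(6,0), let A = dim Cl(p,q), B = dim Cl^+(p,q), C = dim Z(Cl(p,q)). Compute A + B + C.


n = 6 + 0 = 6
Total dim = 2^6 = 64
Even subalgebra dim = 2^5 = 32
n is even, so center dim = 1
Sum = 64 + 32 + 1 = 97


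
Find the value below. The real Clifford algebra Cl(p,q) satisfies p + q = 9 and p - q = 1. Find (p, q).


We need p + q = 9 and p - q = 1.
Adding: 2p = 9 + 1 = 10, so p = 5.
Then q = 9 - 5 = 4.
(p, q) = (5, 4)


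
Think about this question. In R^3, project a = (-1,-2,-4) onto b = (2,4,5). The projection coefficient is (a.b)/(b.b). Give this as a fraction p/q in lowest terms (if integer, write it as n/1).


Projection coefficient = (a . b) / (b . b)
a . b = (-1)*2 + (-2)*4 + (-4)*5
= -2 + (-8) + (-20) = -30
b . b = 2^2 + 4^2 + 5^2
= 4 + 16 + 25 = 45
Coefficient = -30/45
In lowest terms: -2/3


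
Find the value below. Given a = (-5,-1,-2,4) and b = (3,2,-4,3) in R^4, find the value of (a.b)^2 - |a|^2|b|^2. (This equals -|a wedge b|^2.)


a . b = (-5)*3 + (-1)*2 + (-2)*(-4) + 4*3
= -15 + (-2) + 8 + 12 = 3
|a|^2 = (-5)^2 + (-1)^2 + (-2)^2 + 4^2 = 46
|b|^2 = 3^2 + 2^2 + (-4)^2 + 3^2 = 38
(a.b)^2 = 3^2 = 9
|a|^2 * |b|^2 = 46 * 38 = 1748
Result = 9 - 1748 = -1739


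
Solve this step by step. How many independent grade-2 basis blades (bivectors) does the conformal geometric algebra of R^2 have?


The conformal model of R^2 uses Cl(3,1) with m = 2 + 2 = 4 generators.
Number of grade-2 blades = C(m, 2) = C(4, 2)
= 4*3/2 = 6


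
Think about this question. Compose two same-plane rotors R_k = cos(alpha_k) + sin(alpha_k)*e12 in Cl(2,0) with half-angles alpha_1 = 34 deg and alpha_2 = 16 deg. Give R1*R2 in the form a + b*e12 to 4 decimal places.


Same-plane rotors commute and their half-angles add:
R1*R2 = cos(a1 + a2) + sin(a1 + a2)*e12.
a1 + a2 = 34 + 16 = 50 deg
cos(50 deg) = 0.6428
sin(50 deg) = 0.7660
R1*R2 = 0.6428 + 0.7660*e12
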